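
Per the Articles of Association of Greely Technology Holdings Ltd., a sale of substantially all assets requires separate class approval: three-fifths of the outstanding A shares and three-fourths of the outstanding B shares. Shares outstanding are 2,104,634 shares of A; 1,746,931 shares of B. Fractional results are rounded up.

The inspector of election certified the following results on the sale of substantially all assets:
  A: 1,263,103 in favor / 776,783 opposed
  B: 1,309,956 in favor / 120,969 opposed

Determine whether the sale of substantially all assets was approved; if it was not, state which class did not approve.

A: 3/5 of 2104634 = 1262780.40, rounded up to 1262781; 1,262,781 required, 1,263,103 in favor — approved.
B: 3/4 of 1746931 = 1310198.25, rounded up to 1310199; 1,310,199 required, 1,309,956 in favor — not approved.

Not approved — the B shares did not give the required vote.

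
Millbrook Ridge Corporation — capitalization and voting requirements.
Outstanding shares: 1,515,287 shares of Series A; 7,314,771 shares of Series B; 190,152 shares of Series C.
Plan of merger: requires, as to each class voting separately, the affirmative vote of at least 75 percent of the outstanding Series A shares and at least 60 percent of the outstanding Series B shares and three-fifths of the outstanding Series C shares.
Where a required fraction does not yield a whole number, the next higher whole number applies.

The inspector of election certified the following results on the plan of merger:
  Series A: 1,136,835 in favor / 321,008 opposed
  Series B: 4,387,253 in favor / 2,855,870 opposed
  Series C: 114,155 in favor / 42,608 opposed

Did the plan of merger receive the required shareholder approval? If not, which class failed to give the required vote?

Not approved — the Series B shares did not give the required vote.

Series A: 3/4 of 1515287 = 1136465.25, rounded up to 1136466; 1,136,466 required, 1,136,835 in favor — approved.
Series B: 3/5 of 7314771 = 4388862.60, rounded up to 4388863; 4,388,863 required, 4,387,253 in favor — not approved.
Series C: 3/5 of 190152 = 114091.20, rounded up to 114092; 114,092 required, 114,155 in favor — approved.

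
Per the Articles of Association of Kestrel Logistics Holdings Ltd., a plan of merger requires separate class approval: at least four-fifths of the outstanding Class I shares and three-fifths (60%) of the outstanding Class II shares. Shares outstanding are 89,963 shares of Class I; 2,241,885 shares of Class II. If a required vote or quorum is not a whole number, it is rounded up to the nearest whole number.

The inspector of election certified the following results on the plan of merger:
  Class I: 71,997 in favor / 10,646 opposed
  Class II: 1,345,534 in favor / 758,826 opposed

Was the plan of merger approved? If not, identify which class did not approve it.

Approved — every class gave the required vote.

Class I: 4/5 of 89963 = 71970.40, rounded up to 71971; 71,971 required, 71,997 in favor — approved.
Class II: 3/5 of 2241885 = 1345131; 1,345,131 required, 1,345,534 in favor — approved.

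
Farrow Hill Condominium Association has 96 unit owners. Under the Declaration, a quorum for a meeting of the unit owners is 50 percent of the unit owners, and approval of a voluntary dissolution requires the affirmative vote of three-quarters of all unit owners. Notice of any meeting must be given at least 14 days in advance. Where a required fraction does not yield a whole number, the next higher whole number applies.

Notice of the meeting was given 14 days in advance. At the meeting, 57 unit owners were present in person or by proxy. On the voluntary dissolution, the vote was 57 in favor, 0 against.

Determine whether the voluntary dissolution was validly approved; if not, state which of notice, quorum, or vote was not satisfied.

Invalid — vote requirement not satisfied.

Notice: 14 days given; 14 required. Satisfied.
Quorum: 50% of 96 = 48; 57 present. Satisfied.
Vote: requires three-fourths of all unit owners (96); 3/4 of 96 = 72, so 72 needed; 57 in favor. Not satisfied.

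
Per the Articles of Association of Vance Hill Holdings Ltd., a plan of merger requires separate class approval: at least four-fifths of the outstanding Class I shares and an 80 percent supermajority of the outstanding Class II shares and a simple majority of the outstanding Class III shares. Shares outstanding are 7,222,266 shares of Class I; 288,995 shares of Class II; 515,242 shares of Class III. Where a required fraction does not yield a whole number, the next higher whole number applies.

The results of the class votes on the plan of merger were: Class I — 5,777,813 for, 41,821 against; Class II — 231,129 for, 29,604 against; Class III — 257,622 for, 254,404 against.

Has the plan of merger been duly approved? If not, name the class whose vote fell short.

Class I: 4/5 of 7222266 = 5777812.80, rounded up to 5777813; 5,777,813 required, 5,777,813 in favor — approved.
Class II: 4/5 of 288995 = 231196; 231,196 required, 231,129 in favor — not approved.
Class III: a majority of 515242 is 257622; 257,622 required, 257,622 in favor — approved.

Not approved — the Class II shares did not give the required vote.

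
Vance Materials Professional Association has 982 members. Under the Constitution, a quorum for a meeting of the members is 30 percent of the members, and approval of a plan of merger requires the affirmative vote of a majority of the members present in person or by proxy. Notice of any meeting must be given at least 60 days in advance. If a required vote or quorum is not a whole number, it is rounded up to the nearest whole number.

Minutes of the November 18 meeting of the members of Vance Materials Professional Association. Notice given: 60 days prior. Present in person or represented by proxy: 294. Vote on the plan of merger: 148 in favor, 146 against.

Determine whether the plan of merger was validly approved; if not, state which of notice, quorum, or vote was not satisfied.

Notice: 60 days given; 60 required. Satisfied.
Quorum: 30% of 982 = 294.60, rounded up to 295; 294 present. Not satisfied.
Vote: requires a majority of those present (294); a majority of 294 is 148, so 148 needed; 148 in favor. Satisfied.

Invalid — quorum requirement not satisfied.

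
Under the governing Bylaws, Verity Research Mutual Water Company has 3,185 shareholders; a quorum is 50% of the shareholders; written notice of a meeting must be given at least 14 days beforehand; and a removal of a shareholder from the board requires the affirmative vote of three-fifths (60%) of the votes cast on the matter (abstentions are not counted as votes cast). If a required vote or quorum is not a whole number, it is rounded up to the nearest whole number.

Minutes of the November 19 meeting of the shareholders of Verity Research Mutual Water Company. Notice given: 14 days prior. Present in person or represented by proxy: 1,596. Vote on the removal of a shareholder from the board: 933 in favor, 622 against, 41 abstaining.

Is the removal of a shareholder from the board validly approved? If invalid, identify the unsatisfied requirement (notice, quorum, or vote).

Notice: 14 days given; 14 required. Satisfied.
Quorum: 50% of 3,185 = 1,592.50, rounded up to 1,593; 1,596 present. Satisfied.
Vote: requires three-fifths of the votes cast (1,596 − 41 abstaining = 1,555); 3/5 of 1555 = 933, so 933 needed; 933 in favor. Satisfied.

Valid — all requirements satisfied.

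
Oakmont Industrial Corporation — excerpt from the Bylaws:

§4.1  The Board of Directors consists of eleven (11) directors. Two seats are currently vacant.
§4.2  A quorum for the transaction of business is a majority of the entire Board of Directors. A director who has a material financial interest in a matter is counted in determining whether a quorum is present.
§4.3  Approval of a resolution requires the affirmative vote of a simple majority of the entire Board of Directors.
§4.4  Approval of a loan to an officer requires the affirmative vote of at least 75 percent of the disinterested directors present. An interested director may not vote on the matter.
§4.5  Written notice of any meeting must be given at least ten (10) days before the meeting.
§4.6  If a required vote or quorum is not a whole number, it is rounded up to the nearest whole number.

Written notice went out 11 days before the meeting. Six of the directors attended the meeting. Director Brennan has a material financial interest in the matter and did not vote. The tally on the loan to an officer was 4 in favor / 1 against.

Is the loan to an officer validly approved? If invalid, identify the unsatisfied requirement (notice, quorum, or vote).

Valid — all requirements satisfied.

Notice: 11 days given; 10 required (11 ≥ 10). Satisfied.
Quorum: 6 present (interested directors count toward quorum); quorum is 6. Satisfied.
Vote: the loan to an officer requires three-fourths of the disinterested directors present (6 − 1 = 5). 3/4 of 5 = 3.75, rounded up to 4, so 4 affirmative votes are needed; 4 voted in favor. Satisfied.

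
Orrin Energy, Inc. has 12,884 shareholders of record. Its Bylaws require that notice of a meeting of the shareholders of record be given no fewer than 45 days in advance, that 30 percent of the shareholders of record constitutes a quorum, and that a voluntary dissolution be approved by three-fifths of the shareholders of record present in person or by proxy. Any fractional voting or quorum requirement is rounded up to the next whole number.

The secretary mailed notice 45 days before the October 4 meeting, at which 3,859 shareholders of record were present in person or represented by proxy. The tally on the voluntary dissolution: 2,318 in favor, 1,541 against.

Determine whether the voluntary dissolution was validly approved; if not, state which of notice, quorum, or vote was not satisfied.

Invalid — quorum requirement not satisfied.

Notice: 45 days given; 45 required. Satisfied.
Quorum: 30% of 12,884 = 3,865.20, rounded up to 3,866; 3,859 present. Not satisfied.
Vote: requires three-fifths of those present (3,859); 3/5 of 3859 = 2315.40, rounded up to 2316, so 2,316 needed; 2,318 in favor. Satisfied.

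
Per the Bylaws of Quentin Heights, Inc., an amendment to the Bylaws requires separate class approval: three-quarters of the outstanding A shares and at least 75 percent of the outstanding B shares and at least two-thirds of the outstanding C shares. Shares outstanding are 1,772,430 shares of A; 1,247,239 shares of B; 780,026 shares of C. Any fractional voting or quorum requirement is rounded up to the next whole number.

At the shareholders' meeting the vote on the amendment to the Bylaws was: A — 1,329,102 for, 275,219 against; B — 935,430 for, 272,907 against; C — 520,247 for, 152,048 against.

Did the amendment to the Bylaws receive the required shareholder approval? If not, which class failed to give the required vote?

A: 3/4 of 1772430 = 1329322.50, rounded up to 1329323; 1,329,323 required, 1,329,102 in favor — not approved.
B: 3/4 of 1247239 = 935429.25, rounded up to 935430; 935,430 required, 935,430 in favor — approved.
C: 2/3 of 780026 = 520017.33, rounded up to 520018; 520,018 required, 520,247 in favor — approved.

Not approved — the A shares did not give the required vote.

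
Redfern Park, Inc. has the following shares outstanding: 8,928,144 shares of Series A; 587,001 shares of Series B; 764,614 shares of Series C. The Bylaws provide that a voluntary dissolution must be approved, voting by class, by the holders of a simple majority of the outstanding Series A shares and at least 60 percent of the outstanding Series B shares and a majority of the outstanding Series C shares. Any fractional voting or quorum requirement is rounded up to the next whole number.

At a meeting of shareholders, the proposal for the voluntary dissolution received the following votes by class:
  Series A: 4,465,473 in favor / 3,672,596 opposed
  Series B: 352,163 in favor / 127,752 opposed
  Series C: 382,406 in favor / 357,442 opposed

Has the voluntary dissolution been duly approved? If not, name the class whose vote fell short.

Not approved — the Series B shares did not give the required vote.

Series A: a majority of 8928144 is 4464073; 4,464,073 required, 4,465,473 in favor — approved.
Series B: 3/5 of 587001 = 352200.60, rounded up to 352201; 352,201 required, 352,163 in favor — not approved.
Series C: a majority of 764614 is 382308; 382,308 required, 382,406 in favor — approved.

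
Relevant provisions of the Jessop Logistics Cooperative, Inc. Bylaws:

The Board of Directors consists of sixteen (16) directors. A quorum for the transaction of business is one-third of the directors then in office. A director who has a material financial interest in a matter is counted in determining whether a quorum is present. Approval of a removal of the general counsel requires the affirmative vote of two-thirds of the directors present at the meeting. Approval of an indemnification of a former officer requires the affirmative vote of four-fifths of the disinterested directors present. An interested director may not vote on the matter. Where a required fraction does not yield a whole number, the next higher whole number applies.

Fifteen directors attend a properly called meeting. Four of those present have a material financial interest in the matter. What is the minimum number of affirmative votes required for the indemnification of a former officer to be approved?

The indemnification of a former officer requires four-fifths of the disinterested directors present (15 − 4 = 11).
4/5 of 11 = 8.80, rounded up to 9.

9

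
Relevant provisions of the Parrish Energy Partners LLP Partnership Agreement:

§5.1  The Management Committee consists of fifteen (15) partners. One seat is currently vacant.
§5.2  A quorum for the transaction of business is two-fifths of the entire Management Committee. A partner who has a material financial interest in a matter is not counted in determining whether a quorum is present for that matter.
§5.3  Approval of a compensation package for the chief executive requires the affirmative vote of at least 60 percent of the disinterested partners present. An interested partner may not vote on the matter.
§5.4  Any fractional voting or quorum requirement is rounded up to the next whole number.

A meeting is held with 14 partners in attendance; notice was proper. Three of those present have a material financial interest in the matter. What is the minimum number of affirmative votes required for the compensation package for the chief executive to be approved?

7

The compensation package for the chief executive requires three-fifths of the disinterested partners present (14 − 3 = 11).
3/5 of 11 = 6.60, rounded up to 7.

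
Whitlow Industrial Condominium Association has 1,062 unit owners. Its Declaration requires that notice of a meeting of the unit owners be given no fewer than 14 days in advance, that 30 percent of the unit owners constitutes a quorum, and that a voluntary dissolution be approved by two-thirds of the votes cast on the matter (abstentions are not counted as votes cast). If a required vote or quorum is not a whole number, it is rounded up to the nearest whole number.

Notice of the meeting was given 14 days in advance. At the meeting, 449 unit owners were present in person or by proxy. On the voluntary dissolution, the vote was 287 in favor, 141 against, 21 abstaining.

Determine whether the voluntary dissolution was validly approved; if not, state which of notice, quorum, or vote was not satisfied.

Notice: 14 days given; 14 required. Satisfied.
Quorum: 30% of 1,062 = 318.60, rounded up to 319; 449 present. Satisfied.
Vote: requires two-thirds of the votes cast (449 − 21 abstaining = 428); 2/3 of 428 = 285.33, rounded up to 286, so 286 needed; 287 in favor. Satisfied.

Valid — all requirements satisfied.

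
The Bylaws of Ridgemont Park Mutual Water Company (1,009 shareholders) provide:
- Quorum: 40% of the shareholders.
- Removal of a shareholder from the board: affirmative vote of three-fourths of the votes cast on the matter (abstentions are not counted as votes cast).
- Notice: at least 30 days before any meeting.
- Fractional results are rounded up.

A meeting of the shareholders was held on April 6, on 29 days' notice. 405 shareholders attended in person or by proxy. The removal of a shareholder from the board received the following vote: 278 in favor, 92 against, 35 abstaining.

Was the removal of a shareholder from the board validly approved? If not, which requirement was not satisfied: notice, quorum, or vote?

Invalid — notice requirement not satisfied.

Notice: 29 days given; 30 required. Not satisfied.
Quorum: 40% of 1,009 = 403.60, rounded up to 404; 405 present. Satisfied.
Vote: requires three-fourths of the votes cast (405 − 35 abstaining = 370); 3/4 of 370 = 277.50, rounded up to 278, so 278 needed; 278 in favor. Satisfied.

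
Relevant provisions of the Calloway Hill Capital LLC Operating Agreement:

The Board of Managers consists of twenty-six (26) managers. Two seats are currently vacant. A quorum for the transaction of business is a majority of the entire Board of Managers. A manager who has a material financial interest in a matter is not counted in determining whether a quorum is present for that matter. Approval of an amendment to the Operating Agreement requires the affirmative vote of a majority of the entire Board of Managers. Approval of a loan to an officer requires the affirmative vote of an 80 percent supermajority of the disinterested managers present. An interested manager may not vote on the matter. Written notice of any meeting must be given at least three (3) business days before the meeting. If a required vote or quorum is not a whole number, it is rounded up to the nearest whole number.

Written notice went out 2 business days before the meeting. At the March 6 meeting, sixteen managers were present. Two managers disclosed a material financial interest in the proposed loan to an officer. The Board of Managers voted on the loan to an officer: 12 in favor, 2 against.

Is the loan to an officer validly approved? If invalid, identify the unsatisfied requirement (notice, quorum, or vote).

Notice: 2 business days given; 3 required (2 < 3). Not satisfied.
Quorum: 16 present, but the 2 interested managers do not count, leaving 14. Quorum is 14. Satisfied.
Vote: the loan to an officer requires four-fifths of the disinterested managers present (16 − 2 = 14). 4/5 of 14 = 11.20, rounded up to 12, so 12 affirmative votes are needed; 12 voted in favor. Satisfied.

Invalid — notice requirement not satisfied.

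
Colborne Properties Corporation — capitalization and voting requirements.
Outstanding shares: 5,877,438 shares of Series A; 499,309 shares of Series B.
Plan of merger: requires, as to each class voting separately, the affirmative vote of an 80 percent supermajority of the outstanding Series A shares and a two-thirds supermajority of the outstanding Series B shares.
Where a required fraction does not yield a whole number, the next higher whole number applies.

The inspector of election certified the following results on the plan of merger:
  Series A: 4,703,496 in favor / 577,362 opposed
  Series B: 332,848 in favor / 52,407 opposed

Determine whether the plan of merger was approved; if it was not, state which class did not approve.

Series A: 4/5 of 5877438 = 4701950.40, rounded up to 4701951; 4,701,951 required, 4,703,496 in favor — approved.
Series B: 2/3 of 499309 = 332872.67, rounded up to 332873; 332,873 required, 332,848 in favor — not approved.

Not approved — the Series B shares did not give the required vote.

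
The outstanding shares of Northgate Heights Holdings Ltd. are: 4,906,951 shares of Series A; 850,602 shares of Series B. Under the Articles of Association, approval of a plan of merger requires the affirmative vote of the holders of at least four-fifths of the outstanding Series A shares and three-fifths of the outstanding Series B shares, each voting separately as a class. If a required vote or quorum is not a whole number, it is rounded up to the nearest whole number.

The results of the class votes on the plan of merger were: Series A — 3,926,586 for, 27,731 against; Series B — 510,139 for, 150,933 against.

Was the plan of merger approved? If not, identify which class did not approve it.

Not approved — the Series B shares did not give the required vote.

Series A: 4/5 of 4906951 = 3925560.80, rounded up to 3925561; 3,925,561 required, 3,926,586 in favor — approved.
Series B: 3/5 of 850602 = 510361.20, rounded up to 510362; 510,362 required, 510,139 in favor — not approved.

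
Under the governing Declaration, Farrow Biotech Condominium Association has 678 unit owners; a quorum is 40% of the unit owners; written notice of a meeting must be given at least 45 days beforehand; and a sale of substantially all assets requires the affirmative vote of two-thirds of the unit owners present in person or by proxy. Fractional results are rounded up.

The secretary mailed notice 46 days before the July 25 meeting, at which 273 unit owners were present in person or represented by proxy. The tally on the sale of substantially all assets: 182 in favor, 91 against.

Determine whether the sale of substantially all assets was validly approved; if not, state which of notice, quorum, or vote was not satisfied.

Valid — all requirements satisfied.

Notice: 46 days given; 45 required. Satisfied.
Quorum: 40% of 678 = 271.20, rounded up to 272; 273 present. Satisfied.
Vote: requires two-thirds of those present (273); 2/3 of 273 = 182, so 182 needed; 182 in favor. Satisfied.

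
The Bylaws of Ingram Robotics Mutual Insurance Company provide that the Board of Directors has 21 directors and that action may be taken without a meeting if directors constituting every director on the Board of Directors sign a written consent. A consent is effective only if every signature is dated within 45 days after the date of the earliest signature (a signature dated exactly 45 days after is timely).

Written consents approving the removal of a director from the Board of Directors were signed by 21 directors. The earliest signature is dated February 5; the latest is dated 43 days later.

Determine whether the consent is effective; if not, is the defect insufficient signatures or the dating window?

Signatures required: the unanimous vote of 21 — unanimous means all 21, so 21 needed; 21 signed. Sufficient.
Dating window: the latest signature is 43 days after the earliest; the limit is 45 days. Within the window.

Effective — both the signature and dating-window requirements are satisfied.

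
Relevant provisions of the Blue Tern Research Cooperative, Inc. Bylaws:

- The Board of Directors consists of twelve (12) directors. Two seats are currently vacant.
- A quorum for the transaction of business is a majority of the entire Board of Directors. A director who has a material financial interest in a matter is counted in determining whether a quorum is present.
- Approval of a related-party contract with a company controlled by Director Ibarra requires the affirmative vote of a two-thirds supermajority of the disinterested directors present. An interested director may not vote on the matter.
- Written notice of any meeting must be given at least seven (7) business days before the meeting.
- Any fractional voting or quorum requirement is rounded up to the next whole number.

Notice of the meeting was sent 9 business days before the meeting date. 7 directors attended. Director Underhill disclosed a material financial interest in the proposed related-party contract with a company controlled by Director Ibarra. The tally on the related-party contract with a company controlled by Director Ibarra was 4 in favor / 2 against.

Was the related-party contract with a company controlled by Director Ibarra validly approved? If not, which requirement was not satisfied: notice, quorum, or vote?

Valid — all requirements satisfied.

Notice: 9 business days given; 7 required (9 ≥ 7). Satisfied.
Quorum: 7 present (interested directors count toward quorum); quorum is 7. Satisfied.
Vote: the related-party contract with a company controlled by Director Ibarra requires two-thirds of the disinterested directors present (7 − 1 = 6). 2/3 of 6 = 4, so 4 affirmative votes are needed; 4 voted in favor. Satisfied.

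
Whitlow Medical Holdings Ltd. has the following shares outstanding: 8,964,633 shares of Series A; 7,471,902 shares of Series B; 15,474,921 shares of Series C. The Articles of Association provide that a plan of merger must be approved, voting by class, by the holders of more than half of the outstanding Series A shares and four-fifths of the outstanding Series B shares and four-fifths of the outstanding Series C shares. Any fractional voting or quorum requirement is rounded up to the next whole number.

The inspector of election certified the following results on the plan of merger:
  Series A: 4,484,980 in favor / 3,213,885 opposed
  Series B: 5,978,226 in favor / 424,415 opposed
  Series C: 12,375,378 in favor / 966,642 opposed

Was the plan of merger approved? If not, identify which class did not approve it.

Not approved — the Series C shares did not give the required vote.

Series A: a majority of 8964633 is 4482317; 4,482,317 required, 4,484,980 in favor — approved.
Series B: 4/5 of 7471902 = 5977521.60, rounded up to 5977522; 5,977,522 required, 5,978,226 in favor — approved.
Series C: 4/5 of 15474921 = 12379936.80, rounded up to 12379937; 12,379,937 required, 12,375,378 in favor — not approved.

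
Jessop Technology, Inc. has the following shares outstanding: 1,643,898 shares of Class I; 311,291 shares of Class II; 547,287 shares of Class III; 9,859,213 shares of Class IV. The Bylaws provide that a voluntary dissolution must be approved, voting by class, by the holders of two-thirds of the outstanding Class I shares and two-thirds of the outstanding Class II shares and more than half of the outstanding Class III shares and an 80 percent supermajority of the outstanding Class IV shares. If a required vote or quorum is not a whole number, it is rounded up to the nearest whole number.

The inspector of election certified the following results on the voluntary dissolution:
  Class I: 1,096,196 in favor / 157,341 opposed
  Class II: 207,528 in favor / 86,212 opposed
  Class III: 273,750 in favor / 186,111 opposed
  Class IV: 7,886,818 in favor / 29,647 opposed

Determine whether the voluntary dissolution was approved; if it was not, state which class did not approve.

Class I: 2/3 of 1643898 = 1095932; 1,095,932 required, 1,096,196 in favor — approved.
Class II: 2/3 of 311291 = 207527.33, rounded up to 207528; 207,528 required, 207,528 in favor — approved.
Class III: a majority of 547287 is 273644; 273,644 required, 273,750 in favor — approved.
Class IV: 4/5 of 9859213 = 7887370.40, rounded up to 7887371; 7,887,371 required, 7,886,818 in favor — not approved.

Not approved — the Class IV shares did not give the required vote.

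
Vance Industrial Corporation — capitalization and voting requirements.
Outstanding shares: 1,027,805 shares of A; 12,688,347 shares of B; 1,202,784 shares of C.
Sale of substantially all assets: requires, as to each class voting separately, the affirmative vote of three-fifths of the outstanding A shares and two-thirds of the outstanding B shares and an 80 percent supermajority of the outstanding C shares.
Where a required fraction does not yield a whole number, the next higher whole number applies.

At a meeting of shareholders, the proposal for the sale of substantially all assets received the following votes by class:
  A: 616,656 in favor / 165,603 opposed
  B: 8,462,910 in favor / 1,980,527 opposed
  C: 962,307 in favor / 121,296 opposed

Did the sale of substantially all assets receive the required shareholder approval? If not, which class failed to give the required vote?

A: 3/5 of 1027805 = 616683; 616,683 required, 616,656 in favor — not approved.
B: 2/3 of 12688347 = 8458898; 8,458,898 required, 8,462,910 in favor — approved.
C: 4/5 of 1202784 = 962227.20, rounded up to 962228; 962,228 required, 962,307 in favor — approved.

Not approved — the A shares did not give the required vote.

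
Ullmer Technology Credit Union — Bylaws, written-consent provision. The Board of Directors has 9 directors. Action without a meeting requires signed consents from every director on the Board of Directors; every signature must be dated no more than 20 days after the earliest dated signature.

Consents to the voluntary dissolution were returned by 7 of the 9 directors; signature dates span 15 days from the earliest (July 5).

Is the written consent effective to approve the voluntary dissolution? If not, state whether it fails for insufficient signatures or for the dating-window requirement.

Not effective — insufficient signatures.

Signatures required: every one of 9 — unanimous means all 9, so 9 needed; 7 signed. Insufficient.
Dating window: the latest signature is 15 days after the earliest; the limit is 20 days. Within the window.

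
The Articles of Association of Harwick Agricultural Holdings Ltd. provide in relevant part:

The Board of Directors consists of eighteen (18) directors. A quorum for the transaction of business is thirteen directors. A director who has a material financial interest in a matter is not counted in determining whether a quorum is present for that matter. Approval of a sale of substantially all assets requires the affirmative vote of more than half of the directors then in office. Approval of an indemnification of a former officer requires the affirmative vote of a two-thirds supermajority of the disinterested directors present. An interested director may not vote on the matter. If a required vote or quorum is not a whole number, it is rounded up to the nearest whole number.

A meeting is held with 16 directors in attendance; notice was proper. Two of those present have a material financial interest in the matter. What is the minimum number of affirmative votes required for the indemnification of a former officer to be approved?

10

The indemnification of a former officer requires two-thirds of the disinterested directors present (16 − 2 = 14).
2/3 of 14 = 9.33, rounded up to 10.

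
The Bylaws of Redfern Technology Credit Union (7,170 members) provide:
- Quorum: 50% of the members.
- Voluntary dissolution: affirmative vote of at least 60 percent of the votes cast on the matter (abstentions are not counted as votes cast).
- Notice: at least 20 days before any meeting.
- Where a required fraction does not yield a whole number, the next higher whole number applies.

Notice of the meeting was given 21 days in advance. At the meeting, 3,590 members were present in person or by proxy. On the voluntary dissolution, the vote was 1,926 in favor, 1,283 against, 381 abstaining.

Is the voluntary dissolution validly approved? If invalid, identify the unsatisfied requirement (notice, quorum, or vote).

Valid — all requirements satisfied.

Notice: 21 days given; 20 required. Satisfied.
Quorum: 50% of 7,170 = 3,585; 3,590 present. Satisfied.
Vote: requires three-fifths of the votes cast (3,590 − 381 abstaining = 3,209); 3/5 of 3209 = 1925.40, rounded up to 1926, so 1,926 needed; 1,926 in favor. Satisfied.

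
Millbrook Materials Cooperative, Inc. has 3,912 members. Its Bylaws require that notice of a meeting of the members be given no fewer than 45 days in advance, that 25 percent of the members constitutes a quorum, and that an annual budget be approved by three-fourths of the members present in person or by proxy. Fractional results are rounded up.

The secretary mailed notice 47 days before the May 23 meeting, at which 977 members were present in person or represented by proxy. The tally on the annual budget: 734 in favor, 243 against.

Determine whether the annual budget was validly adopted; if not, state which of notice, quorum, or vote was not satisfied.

Invalid — quorum requirement not satisfied.

Notice: 47 days given; 45 required. Satisfied.
Quorum: 25% of 3,912 = 978; 977 present. Not satisfied.
Vote: requires three-fourths of those present (977); 3/4 of 977 = 732.75, rounded up to 733, so 733 needed; 734 in favor. Satisfied.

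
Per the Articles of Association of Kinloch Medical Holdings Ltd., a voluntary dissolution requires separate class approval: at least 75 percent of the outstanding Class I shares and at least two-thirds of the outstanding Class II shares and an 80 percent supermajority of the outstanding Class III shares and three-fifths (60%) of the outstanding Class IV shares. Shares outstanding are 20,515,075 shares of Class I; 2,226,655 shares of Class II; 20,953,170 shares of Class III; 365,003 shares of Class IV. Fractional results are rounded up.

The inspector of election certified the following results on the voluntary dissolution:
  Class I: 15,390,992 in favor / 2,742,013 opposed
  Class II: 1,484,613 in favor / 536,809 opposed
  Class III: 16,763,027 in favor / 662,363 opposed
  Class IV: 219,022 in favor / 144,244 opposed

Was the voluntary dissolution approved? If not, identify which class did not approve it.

Approved — every class gave the required vote.

Class I: 3/4 of 20515075 = 15386306.25, rounded up to 15386307; 15,386,307 required, 15,390,992 in favor — approved.
Class II: 2/3 of 2226655 = 1484436.67, rounded up to 1484437; 1,484,437 required, 1,484,613 in favor — approved.
Class III: 4/5 of 20953170 = 16762536; 16,762,536 required, 16,763,027 in favor — approved.
Class IV: 3/5 of 365003 = 219001.80, rounded up to 219002; 219,002 required, 219,022 in favor — approved.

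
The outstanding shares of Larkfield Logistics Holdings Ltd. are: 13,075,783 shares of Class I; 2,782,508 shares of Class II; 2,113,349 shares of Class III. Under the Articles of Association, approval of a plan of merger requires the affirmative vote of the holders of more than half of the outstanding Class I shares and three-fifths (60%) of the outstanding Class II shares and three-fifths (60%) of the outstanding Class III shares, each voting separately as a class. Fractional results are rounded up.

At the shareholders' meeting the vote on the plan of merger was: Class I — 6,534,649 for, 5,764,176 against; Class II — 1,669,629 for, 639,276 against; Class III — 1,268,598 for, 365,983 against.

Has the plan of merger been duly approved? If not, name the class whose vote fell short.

Not approved — the Class I shares did not give the required vote.

Class I: a majority of 13075783 is 6537892; 6,537,892 required, 6,534,649 in favor — not approved.
Class II: 3/5 of 2782508 = 1669504.80, rounded up to 1669505; 1,669,505 required, 1,669,629 in favor — approved.
Class III: 3/5 of 2113349 = 1268009.40, rounded up to 1268010; 1,268,010 required, 1,268,598 in favor — approved.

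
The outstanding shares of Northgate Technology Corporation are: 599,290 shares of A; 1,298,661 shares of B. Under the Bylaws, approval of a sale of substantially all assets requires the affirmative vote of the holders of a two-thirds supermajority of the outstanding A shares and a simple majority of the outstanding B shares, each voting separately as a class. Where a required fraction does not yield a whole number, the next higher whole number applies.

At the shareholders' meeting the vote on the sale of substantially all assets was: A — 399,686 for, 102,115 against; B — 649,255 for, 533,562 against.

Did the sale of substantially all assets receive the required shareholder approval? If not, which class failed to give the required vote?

A: 2/3 of 599290 = 399526.67, rounded up to 399527; 399,527 required, 399,686 in favor — approved.
B: a majority of 1298661 is 649331; 649,331 required, 649,255 in favor — not approved.

Not approved — the B shares did not give the required vote.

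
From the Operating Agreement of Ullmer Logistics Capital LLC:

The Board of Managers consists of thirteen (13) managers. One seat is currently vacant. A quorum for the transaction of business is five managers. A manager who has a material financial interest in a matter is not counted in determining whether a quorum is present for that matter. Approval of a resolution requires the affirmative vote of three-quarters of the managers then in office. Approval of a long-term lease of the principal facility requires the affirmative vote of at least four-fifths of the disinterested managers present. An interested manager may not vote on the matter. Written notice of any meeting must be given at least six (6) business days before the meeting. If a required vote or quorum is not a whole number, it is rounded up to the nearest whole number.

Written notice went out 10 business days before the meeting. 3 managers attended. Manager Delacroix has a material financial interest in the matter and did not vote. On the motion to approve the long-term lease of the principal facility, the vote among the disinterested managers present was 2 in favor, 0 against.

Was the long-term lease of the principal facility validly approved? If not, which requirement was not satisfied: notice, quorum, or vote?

Invalid — quorum requirement not satisfied.

Notice: 10 business days given; 6 required (10 ≥ 6). Satisfied.
Quorum: 3 present, but the 1 interested manager does not count, leaving 2. Quorum is 5. Not satisfied.
Vote: the long-term lease of the principal facility requires four-fifths of the disinterested managers present (3 − 1 = 2). 4/5 of 2 = 1.60, rounded up to 2, so 2 affirmative votes are needed; 2 voted in favor. Satisfied. (Moot — without a quorum no business can be validly transacted.)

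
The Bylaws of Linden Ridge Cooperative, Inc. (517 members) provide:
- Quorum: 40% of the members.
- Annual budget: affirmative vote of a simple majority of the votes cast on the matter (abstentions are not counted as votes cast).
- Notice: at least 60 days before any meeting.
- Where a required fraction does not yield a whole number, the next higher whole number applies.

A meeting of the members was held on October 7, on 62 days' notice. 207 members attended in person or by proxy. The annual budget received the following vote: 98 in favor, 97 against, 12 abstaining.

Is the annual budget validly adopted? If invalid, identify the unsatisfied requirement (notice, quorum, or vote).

Valid — all requirements satisfied.

Notice: 62 days given; 60 required. Satisfied.
Quorum: 40% of 517 = 206.80, rounded up to 207; 207 present. Satisfied.
Vote: requires a majority of the votes cast (207 − 12 abstaining = 195); a majority of 195 is 98, so 98 needed; 98 in favor. Satisfied.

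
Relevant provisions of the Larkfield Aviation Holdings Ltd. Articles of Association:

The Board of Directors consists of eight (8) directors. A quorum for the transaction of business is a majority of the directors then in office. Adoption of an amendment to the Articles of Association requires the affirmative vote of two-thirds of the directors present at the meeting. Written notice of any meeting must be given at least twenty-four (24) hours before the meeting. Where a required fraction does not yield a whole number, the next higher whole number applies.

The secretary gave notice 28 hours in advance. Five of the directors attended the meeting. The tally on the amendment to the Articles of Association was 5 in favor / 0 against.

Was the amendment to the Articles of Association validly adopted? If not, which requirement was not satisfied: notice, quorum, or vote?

Valid — all requirements satisfied.

Notice: 28 hours given; 24 required (28 ≥ 24). Satisfied.
Quorum: 5 present; quorum is 5. Satisfied.
Vote: the amendment to the Articles of Association requires two-thirds of the directors present (5). 2/3 of 5 = 3.33, rounded up to 4, so 4 affirmative votes are needed; 5 voted in favor. Satisfied.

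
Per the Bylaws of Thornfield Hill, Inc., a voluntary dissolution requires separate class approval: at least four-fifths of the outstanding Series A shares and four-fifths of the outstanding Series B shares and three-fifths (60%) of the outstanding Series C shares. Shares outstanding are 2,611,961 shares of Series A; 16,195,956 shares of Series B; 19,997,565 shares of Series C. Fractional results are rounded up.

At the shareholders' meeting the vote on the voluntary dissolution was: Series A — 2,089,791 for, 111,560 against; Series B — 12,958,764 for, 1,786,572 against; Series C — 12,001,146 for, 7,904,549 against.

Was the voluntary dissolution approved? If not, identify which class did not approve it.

Approved — every class gave the required vote.

Series A: 4/5 of 2611961 = 2089568.80, rounded up to 2089569; 2,089,569 required, 2,089,791 in favor — approved.
Series B: 4/5 of 16195956 = 12956764.80, rounded up to 12956765; 12,956,765 required, 12,958,764 in favor — approved.
Series C: 3/5 of 19997565 = 11998539; 11,998,539 required, 12,001,146 in favor — approved.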